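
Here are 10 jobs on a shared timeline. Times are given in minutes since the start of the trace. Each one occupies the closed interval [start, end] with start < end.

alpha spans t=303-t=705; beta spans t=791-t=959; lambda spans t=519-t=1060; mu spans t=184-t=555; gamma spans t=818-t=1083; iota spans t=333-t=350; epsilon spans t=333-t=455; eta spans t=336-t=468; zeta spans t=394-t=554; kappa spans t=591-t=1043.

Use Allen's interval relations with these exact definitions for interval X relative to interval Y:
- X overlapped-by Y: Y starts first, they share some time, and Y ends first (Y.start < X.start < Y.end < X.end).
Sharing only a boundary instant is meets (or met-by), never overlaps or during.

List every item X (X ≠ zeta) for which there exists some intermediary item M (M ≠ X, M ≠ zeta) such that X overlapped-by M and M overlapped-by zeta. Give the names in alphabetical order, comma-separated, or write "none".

gamma

Target zeta = [t=394, t=554].
Intermediaries M with M overlapped-by zeta: lambda.
Via lambda — items with X overlapped-by lambda: gamma.
Union: gamma.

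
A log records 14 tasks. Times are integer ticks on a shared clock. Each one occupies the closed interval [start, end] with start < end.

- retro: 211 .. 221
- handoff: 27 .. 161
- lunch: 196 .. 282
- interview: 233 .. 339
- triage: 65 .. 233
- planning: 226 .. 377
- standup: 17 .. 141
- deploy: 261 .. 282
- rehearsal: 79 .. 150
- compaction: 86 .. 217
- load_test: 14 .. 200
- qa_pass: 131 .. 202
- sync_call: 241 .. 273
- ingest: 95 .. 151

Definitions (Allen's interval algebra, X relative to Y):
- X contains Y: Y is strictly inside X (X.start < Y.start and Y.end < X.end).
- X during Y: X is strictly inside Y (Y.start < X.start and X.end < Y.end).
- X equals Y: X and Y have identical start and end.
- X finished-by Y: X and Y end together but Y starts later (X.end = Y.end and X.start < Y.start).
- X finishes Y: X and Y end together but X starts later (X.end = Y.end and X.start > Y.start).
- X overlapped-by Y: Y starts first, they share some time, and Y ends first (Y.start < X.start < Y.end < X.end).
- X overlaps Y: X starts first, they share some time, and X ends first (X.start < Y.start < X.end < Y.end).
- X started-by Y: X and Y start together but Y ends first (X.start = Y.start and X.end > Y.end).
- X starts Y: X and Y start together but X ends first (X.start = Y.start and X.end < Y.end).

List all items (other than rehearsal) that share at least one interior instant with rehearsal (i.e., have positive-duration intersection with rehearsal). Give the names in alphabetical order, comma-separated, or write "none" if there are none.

compaction, handoff, ingest, load_test, qa_pass, standup, triage

Target rehearsal = [79, 150].
compaction [86, 217] → overlapped-by → yes.
deploy [261, 282] → after → no.
handoff [27, 161] → contains → yes.
ingest [95, 151] → overlapped-by → yes.
interview [233, 339] → after → no.
load_test [14, 200] → contains → yes.
lunch [196, 282] → after → no.
planning [226, 377] → after → no.
qa_pass [131, 202] → overlapped-by → yes.
retro [211, 221] → after → no.
standup [17, 141] → overlaps → yes.
sync_call [241, 273] → after → no.
triage [65, 233] → contains → yes.
Result: compaction, handoff, ingest, load_test, qa_pass, standup, triage.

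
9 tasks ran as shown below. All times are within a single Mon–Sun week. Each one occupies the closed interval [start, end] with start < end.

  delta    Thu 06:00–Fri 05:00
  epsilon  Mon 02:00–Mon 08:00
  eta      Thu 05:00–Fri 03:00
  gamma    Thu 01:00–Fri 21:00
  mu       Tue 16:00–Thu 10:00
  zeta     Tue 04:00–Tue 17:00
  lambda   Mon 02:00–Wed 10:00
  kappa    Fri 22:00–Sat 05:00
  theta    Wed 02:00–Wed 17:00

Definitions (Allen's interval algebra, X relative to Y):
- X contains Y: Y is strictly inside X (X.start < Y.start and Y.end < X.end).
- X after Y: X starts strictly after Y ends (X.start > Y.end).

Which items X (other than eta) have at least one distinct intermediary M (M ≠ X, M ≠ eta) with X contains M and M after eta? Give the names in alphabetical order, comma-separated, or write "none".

none

Target eta = [Thu 05:00, Fri 03:00].
Intermediaries M with M after eta: kappa.
Via kappa — items with X contains kappa: none.
Union: none.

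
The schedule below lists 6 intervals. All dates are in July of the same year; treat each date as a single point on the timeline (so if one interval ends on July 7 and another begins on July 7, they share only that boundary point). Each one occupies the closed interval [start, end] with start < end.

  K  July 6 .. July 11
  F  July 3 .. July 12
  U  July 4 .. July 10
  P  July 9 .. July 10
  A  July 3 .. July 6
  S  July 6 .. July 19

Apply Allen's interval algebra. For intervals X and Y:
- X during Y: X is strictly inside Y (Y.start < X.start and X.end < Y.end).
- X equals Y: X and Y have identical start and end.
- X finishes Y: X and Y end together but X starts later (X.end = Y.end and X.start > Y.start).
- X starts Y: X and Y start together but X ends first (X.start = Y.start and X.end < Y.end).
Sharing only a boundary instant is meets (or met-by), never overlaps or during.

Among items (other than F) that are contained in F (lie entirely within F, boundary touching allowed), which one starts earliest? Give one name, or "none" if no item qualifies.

A

Target F = [July 3, July 12].
A [July 3, July 6] → starts → candidate.
K [July 6, July 11] → during → candidate.
P [July 9, July 10] → during → candidate.
S [July 6, July 19] → overlapped-by → excluded.
U [July 4, July 10] → during → candidate.
Among candidates, earliest start is July 3 → A.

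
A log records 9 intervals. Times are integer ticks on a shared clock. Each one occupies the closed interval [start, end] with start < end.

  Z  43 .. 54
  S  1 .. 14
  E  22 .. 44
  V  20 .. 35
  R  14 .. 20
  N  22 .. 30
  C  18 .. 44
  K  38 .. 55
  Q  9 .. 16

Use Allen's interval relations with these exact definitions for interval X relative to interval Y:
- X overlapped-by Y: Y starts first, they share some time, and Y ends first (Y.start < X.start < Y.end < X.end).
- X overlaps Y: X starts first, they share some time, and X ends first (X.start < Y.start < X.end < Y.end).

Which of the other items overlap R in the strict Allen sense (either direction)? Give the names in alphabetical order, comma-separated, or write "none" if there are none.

C, Q

Target R = [14, 20].
C [18, 44] → overlapped-by → yes.
E [22, 44] → after → no.
K [38, 55] → after → no.
N [22, 30] → after → no.
Q [9, 16] → overlaps → yes.
S [1, 14] → meets → no.
V [20, 35] → met-by → no.
Z [43, 54] → after → no.
Result: C, Q.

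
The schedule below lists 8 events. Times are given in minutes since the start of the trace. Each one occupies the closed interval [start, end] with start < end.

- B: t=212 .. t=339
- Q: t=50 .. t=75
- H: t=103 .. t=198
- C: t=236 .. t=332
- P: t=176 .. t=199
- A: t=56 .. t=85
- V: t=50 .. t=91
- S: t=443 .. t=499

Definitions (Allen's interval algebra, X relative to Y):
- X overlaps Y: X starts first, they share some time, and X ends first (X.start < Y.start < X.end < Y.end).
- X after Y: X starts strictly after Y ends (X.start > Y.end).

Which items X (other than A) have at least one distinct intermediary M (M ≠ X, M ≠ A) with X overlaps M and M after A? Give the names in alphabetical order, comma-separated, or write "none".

Target A = [t=56, t=85].
Intermediaries M with M after A: B, C, H, P, S.
Via B — items with X overlaps B: none.
Via C — items with X overlaps C: none.
Via H — items with X overlaps H: none.
Via P — items with X overlaps P: H.
Via S — items with X overlaps S: none.
Union: H.

H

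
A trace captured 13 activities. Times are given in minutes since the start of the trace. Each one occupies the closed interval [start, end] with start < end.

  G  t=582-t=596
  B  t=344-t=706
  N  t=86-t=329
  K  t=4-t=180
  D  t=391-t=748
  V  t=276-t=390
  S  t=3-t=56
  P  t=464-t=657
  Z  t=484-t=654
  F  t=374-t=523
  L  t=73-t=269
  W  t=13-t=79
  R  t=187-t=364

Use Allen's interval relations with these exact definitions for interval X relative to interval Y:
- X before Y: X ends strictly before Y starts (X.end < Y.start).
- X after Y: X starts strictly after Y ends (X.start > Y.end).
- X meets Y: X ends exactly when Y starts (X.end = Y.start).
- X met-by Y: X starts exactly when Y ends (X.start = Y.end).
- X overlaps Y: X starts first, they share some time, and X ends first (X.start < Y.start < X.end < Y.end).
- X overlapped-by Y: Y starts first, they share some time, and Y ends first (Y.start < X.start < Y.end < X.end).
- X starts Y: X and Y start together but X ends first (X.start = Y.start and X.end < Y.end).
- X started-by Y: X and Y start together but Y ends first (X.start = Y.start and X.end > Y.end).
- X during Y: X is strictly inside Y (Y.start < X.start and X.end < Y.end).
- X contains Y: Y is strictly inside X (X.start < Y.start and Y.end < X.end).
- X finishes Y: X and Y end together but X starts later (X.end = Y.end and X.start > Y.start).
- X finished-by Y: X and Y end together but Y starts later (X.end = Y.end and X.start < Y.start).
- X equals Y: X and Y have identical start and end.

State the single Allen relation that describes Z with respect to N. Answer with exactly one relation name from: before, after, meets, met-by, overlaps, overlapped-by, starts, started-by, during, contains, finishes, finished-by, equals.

after

Z = [t=484, t=654]; N = [t=86, t=329].
Compare endpoints: Z.start > N.start, Z.start > N.end, Z.end > N.start, Z.end > N.end.
That pattern is 'after'.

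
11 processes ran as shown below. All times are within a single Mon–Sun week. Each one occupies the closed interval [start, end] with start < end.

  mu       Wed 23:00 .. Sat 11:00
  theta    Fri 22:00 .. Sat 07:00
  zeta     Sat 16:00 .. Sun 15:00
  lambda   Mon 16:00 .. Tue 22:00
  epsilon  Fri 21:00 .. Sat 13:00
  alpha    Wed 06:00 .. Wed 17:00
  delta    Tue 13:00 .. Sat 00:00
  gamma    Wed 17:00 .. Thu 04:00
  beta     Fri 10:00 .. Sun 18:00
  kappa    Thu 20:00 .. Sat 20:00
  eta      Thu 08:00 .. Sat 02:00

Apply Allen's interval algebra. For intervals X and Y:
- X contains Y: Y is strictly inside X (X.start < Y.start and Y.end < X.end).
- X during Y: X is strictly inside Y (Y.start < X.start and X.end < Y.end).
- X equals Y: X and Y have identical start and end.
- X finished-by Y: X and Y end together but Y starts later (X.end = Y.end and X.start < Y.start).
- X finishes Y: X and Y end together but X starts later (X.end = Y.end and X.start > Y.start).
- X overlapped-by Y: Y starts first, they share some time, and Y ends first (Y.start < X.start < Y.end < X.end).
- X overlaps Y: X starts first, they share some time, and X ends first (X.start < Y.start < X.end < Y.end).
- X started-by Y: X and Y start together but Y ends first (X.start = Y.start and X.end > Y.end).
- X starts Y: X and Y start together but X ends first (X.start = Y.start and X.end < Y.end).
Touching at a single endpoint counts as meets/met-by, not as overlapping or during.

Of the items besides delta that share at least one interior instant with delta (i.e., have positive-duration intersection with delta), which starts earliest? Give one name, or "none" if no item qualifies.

lambda

Target delta = [Tue 13:00, Sat 00:00].
alpha [Wed 06:00, Wed 17:00] → during → candidate.
beta [Fri 10:00, Sun 18:00] → overlapped-by → candidate.
epsilon [Fri 21:00, Sat 13:00] → overlapped-by → candidate.
eta [Thu 08:00, Sat 02:00] → overlapped-by → candidate.
gamma [Wed 17:00, Thu 04:00] → during → candidate.
kappa [Thu 20:00, Sat 20:00] → overlapped-by → candidate.
lambda [Mon 16:00, Tue 22:00] → overlaps → candidate.
mu [Wed 23:00, Sat 11:00] → overlapped-by → candidate.
theta [Fri 22:00, Sat 07:00] → overlapped-by → candidate.
zeta [Sat 16:00, Sun 15:00] → after → excluded.
Among candidates, earliest start is Mon 16:00 → lambda.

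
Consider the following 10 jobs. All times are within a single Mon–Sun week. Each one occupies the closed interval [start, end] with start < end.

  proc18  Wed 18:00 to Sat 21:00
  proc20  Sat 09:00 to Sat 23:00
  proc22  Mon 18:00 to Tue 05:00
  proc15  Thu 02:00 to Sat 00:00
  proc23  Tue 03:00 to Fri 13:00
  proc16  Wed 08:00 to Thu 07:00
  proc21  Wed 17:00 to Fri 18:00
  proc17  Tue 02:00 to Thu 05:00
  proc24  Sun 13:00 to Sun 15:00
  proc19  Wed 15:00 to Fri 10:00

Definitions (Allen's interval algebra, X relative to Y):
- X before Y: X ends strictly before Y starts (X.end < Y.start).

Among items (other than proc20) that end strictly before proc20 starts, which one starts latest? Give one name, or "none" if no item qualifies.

proc15

Target proc20 = [Sat 09:00, Sat 23:00].
proc15 [Thu 02:00, Sat 00:00] → before → candidate.
proc16 [Wed 08:00, Thu 07:00] → before → candidate.
proc17 [Tue 02:00, Thu 05:00] → before → candidate.
proc18 [Wed 18:00, Sat 21:00] → overlaps → excluded.
proc19 [Wed 15:00, Fri 10:00] → before → candidate.
proc21 [Wed 17:00, Fri 18:00] → before → candidate.
proc22 [Mon 18:00, Tue 05:00] → before → candidate.
proc23 [Tue 03:00, Fri 13:00] → before → candidate.
proc24 [Sun 13:00, Sun 15:00] → after → excluded.
Among candidates, latest start is Thu 02:00 → proc15.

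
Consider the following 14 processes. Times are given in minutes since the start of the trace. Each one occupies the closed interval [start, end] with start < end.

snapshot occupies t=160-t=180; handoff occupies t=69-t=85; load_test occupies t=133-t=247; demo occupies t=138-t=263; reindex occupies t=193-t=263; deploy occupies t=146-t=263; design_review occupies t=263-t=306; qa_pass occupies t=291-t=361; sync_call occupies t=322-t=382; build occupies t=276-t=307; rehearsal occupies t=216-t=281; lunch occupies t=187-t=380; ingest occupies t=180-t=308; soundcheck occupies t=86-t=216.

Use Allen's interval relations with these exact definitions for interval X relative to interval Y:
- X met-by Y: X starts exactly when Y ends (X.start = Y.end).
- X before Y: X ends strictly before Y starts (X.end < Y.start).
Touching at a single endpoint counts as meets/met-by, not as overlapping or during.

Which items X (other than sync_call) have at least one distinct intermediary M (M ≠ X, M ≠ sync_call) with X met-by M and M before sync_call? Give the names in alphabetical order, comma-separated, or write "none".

Target sync_call = [t=322, t=382].
Intermediaries M with M before sync_call: build, demo, deploy, design_review, handoff, ingest, load_test, rehearsal, reindex, snapshot, soundcheck.
Via build — items with X met-by build: none.
Via demo — items with X met-by demo: design_review.
Via deploy — items with X met-by deploy: design_review.
Via design_review — items with X met-by design_review: none.
Via handoff — items with X met-by handoff: none.
Via ingest — items with X met-by ingest: none.
Via load_test — items with X met-by load_test: none.
Via rehearsal — items with X met-by rehearsal: none.
Via reindex — items with X met-by reindex: design_review.
Via snapshot — items with X met-by snapshot: ingest.
Via soundcheck — items with X met-by soundcheck: rehearsal.
Union: design_review, ingest, rehearsal.

design_review, ingest, rehearsal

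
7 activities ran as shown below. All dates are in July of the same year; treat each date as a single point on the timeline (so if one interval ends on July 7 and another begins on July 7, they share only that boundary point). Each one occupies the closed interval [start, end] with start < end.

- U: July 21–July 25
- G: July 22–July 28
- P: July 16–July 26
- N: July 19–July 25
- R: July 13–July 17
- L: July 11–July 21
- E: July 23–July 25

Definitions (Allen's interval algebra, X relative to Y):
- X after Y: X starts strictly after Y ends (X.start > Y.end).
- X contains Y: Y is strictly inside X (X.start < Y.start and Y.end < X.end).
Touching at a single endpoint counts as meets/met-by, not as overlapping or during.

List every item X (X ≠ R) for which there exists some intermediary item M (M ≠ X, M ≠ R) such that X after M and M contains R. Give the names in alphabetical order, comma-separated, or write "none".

Target R = [July 13, July 17].
Intermediaries M with M contains R: L.
Via L — items with X after L: E, G.
Union: E, G.

E, G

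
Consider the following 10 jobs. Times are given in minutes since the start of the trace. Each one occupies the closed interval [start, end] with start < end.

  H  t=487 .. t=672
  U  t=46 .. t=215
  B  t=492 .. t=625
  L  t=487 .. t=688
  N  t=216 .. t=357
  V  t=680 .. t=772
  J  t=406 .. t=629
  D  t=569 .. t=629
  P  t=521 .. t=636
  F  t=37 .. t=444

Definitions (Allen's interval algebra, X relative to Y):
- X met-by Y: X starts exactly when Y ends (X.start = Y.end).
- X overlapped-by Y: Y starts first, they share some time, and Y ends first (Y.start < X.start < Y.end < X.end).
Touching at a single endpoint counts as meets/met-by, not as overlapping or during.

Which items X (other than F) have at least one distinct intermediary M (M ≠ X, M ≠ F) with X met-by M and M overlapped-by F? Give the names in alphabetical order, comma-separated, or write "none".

none

Target F = [t=37, t=444].
Intermediaries M with M overlapped-by F: J.
Via J — items with X met-by J: none.
Union: none.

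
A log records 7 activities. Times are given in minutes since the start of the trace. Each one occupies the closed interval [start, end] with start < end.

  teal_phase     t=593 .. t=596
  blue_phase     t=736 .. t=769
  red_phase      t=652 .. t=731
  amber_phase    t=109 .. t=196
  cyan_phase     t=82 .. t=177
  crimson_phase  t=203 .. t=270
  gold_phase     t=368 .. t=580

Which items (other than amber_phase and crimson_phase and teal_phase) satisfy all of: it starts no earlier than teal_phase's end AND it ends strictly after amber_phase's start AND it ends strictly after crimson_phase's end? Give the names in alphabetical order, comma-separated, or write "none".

blue_phase, red_phase

Conditions: its start is no earlier than teal_phase's end (X.start >= t=596) AND its end is strictly after amber_phase's start (X.end > t=109) AND its end is strictly after crimson_phase's end (X.end > t=270).
blue_phase: start t=736 >= t=596? ✓; end t=769 > t=109? ✓; end t=769 > t=270? ✓ → yes.
cyan_phase: start t=82 >= t=596? ✗; end t=177 > t=109? ✓; end t=177 > t=270? ✗ → no.
gold_phase: start t=368 >= t=596? ✗; end t=580 > t=109? ✓; end t=580 > t=270? ✓ → no.
red_phase: start t=652 >= t=596? ✓; end t=731 > t=109? ✓; end t=731 > t=270? ✓ → yes.
Result: blue_phase, red_phase.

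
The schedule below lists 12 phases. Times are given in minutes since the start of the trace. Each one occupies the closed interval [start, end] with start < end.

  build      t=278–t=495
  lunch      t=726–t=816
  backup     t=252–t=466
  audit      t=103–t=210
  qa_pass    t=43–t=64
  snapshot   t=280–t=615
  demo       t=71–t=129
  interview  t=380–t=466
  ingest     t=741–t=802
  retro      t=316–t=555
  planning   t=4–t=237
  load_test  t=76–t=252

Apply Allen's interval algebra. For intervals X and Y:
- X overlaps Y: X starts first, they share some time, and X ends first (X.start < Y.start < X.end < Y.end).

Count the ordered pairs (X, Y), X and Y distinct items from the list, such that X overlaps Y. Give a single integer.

8

Checking all 132 ordered pairs for relation 'overlaps'; matching pairs in alphabetical order:
(backup, build): backup overlaps build ✓
(backup, retro): backup overlaps retro ✓
(backup, snapshot): backup overlaps snapshot ✓
(build, retro): build overlaps retro ✓
(build, snapshot): build overlaps snapshot ✓
(demo, audit): demo overlaps audit ✓
(demo, load_test): demo overlaps load_test ✓
(planning, load_test): planning overlaps load_test ✓
Count: 8.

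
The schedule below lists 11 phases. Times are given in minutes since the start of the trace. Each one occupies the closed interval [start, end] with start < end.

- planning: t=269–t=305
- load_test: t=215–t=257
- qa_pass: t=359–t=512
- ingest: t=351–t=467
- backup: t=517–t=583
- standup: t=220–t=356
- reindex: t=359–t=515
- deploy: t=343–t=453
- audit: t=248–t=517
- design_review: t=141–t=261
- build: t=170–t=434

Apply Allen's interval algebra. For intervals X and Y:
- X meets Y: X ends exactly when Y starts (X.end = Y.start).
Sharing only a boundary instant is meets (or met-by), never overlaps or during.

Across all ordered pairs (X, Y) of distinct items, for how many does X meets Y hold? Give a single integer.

1

Checking all 110 ordered pairs for relation 'meets'; matching pairs in alphabetical order:
(audit, backup): audit meets backup ✓
Count: 1.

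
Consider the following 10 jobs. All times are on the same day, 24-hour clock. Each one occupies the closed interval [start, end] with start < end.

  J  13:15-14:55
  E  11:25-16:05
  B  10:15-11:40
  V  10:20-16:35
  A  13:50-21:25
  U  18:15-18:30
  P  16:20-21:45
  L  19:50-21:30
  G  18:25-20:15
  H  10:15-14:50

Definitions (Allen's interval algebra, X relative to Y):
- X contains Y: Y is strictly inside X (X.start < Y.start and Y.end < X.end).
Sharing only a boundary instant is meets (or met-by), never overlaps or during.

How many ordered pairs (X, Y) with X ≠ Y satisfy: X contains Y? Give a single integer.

8

Checking all 90 ordered pairs for relation 'contains'; matching pairs in alphabetical order:
(A, G): A contains G ✓
(A, U): A contains U ✓
(E, J): E contains J ✓
(P, G): P contains G ✓
(P, L): P contains L ✓
(P, U): P contains U ✓
(V, E): V contains E ✓
(V, J): V contains J ✓
Count: 8.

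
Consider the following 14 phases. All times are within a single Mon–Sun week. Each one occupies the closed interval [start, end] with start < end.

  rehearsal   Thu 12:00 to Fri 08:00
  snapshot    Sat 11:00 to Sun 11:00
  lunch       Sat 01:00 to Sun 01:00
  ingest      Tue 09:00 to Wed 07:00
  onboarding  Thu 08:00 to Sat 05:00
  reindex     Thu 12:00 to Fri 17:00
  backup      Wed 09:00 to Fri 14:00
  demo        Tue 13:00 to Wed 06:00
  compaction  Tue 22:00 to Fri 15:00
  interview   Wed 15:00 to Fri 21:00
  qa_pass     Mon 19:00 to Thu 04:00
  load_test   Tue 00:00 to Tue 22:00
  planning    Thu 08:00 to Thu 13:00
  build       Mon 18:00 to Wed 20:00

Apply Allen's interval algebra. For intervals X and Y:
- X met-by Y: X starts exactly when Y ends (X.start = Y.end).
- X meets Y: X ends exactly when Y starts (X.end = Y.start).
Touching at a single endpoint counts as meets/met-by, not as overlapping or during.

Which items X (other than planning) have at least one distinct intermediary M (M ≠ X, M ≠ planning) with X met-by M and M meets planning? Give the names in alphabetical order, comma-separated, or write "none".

none

Target planning = [Thu 08:00, Thu 13:00].
Intermediaries M with M meets planning: none.
Union: none.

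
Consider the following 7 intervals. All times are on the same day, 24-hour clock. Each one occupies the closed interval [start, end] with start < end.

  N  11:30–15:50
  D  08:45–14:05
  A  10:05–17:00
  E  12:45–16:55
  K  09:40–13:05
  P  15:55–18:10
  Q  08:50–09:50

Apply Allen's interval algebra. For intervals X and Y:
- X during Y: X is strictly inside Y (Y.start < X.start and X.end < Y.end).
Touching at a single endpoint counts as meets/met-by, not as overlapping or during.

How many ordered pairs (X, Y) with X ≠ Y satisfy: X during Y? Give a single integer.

Checking all 42 ordered pairs for relation 'during'; matching pairs in alphabetical order:
(E, A): E during A ✓
(K, D): K during D ✓
(N, A): N during A ✓
(Q, D): Q during D ✓
Count: 4.

4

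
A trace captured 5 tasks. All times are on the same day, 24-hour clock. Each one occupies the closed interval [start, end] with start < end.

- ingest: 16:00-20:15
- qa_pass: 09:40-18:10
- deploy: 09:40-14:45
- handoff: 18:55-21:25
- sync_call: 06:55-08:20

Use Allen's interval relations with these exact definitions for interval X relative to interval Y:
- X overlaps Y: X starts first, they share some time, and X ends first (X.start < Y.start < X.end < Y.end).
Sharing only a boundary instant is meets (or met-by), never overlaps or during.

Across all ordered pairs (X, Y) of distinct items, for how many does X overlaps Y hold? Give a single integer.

2

Checking all 20 ordered pairs for relation 'overlaps'; matching pairs in alphabetical order:
(ingest, handoff): ingest overlaps handoff ✓
(qa_pass, ingest): qa_pass overlaps ingest ✓
Count: 2.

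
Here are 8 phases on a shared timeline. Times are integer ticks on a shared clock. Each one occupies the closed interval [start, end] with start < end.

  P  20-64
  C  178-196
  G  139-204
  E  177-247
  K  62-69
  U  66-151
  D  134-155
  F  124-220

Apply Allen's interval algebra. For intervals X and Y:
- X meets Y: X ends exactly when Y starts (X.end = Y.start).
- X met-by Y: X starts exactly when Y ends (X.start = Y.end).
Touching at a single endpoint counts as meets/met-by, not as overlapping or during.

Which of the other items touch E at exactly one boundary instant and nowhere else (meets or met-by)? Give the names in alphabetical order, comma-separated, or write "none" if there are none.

none

Target E = [177, 247].
C [178, 196] → during → no.
D [134, 155] → before → no.
F [124, 220] → overlaps → no.
G [139, 204] → overlaps → no.
K [62, 69] → before → no.
P [20, 64] → before → no.
U [66, 151] → before → no.
Result: none.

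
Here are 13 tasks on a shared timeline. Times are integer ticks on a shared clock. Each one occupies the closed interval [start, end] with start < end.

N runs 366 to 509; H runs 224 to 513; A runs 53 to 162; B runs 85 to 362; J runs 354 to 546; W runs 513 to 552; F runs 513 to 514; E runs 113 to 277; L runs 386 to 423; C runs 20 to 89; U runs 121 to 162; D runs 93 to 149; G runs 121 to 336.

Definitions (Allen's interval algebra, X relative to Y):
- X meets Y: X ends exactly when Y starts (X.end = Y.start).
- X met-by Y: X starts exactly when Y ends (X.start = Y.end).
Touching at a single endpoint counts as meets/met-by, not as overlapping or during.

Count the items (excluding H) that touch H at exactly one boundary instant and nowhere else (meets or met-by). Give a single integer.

2

Target H = [224, 513].
A [53, 162] → before → no.
B [85, 362] → overlaps → no.
C [20, 89] → before → no.
D [93, 149] → before → no.
E [113, 277] → overlaps → no.
F [513, 514] → met-by → counts.
G [121, 336] → overlaps → no.
J [354, 546] → overlapped-by → no.
L [386, 423] → during → no.
N [366, 509] → during → no.
U [121, 162] → before → no.
W [513, 552] → met-by → counts.
Total: 2.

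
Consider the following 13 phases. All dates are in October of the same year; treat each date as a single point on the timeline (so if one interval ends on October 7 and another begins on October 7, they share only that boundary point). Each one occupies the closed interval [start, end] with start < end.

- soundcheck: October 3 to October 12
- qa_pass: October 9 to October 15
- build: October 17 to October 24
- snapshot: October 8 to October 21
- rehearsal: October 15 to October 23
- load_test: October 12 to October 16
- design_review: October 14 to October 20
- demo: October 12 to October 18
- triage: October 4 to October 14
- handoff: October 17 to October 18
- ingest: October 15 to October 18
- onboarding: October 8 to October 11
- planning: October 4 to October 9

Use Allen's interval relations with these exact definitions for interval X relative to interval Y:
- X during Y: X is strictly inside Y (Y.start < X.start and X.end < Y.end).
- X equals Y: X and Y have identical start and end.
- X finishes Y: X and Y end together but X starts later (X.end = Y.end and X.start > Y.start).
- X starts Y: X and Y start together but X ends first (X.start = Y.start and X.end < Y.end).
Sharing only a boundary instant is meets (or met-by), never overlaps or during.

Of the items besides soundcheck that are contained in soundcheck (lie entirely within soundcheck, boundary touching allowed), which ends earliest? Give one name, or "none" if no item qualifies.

Target soundcheck = [October 3, October 12].
build [October 17, October 24] → after → excluded.
demo [October 12, October 18] → met-by → excluded.
design_review [October 14, October 20] → after → excluded.
handoff [October 17, October 18] → after → excluded.
ingest [October 15, October 18] → after → excluded.
load_test [October 12, October 16] → met-by → excluded.
onboarding [October 8, October 11] → during → candidate.
planning [October 4, October 9] → during → candidate.
qa_pass [October 9, October 15] → overlapped-by → excluded.
rehearsal [October 15, October 23] → after → excluded.
snapshot [October 8, October 21] → overlapped-by → excluded.
triage [October 4, October 14] → overlapped-by → excluded.
Among candidates, earliest end is October 9 → planning.

planning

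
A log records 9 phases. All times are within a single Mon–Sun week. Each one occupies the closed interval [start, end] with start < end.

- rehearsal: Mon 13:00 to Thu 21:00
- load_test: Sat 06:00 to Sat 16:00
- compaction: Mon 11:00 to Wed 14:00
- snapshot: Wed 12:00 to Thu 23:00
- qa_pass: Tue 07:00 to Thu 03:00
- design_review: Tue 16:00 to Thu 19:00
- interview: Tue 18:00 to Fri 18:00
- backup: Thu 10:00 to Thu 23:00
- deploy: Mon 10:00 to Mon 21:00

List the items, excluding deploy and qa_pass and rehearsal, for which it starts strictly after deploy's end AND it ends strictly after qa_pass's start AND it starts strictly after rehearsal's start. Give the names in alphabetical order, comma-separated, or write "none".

Conditions: its start is strictly after deploy's end (X.start > Mon 21:00) AND its end is strictly after qa_pass's start (X.end > Tue 07:00) AND its start is strictly after rehearsal's start (X.start > Mon 13:00).
backup: start Thu 10:00 > Mon 21:00? ✓; end Thu 23:00 > Tue 07:00? ✓; start Thu 10:00 > Mon 13:00? ✓ → yes.
compaction: start Mon 11:00 > Mon 21:00? ✗; end Wed 14:00 > Tue 07:00? ✓; start Mon 11:00 > Mon 13:00? ✗ → no.
design_review: start Tue 16:00 > Mon 21:00? ✓; end Thu 19:00 > Tue 07:00? ✓; start Tue 16:00 > Mon 13:00? ✓ → yes.
interview: start Tue 18:00 > Mon 21:00? ✓; end Fri 18:00 > Tue 07:00? ✓; start Tue 18:00 > Mon 13:00? ✓ → yes.
load_test: start Sat 06:00 > Mon 21:00? ✓; end Sat 16:00 > Tue 07:00? ✓; start Sat 06:00 > Mon 13:00? ✓ → yes.
snapshot: start Wed 12:00 > Mon 21:00? ✓; end Thu 23:00 > Tue 07:00? ✓; start Wed 12:00 > Mon 13:00? ✓ → yes.
Result: backup, design_review, interview, load_test, snapshot.

backup, design_review, interview, load_test, snapshot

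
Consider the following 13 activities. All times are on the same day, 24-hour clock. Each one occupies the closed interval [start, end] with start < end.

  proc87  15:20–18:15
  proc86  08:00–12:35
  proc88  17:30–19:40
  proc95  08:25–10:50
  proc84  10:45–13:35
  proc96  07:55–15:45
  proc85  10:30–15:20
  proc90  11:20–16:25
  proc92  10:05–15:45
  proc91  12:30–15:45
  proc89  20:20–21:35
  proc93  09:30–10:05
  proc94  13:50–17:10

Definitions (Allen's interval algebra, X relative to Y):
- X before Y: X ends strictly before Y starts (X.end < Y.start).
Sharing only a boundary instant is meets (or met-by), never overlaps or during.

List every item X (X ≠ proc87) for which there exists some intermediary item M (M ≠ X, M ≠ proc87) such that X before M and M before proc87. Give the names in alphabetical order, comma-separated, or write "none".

Target proc87 = [15:20, 18:15].
Intermediaries M with M before proc87: proc84, proc86, proc93, proc95.
Via proc84 — items with X before proc84: proc93.
Via proc86 — items with X before proc86: none.
Via proc93 — items with X before proc93: none.
Via proc95 — items with X before proc95: none.
Union: proc93.

proc93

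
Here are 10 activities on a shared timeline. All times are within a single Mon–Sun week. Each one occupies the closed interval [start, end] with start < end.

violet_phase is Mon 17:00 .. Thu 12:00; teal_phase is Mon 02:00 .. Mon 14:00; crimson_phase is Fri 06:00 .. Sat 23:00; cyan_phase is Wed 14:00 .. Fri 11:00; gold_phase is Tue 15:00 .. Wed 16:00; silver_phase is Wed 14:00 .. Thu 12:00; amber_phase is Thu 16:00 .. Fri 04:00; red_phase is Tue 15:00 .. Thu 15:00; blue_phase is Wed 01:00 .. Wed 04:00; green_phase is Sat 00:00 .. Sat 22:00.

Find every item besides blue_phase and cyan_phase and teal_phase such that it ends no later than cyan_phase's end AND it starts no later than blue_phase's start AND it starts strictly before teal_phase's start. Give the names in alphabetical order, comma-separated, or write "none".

none

Conditions: its end is no later than cyan_phase's end (X.end <= Fri 11:00) AND its start is no later than blue_phase's start (X.start <= Wed 01:00) AND its start is strictly before teal_phase's start (X.start < Mon 02:00).
amber_phase: end Fri 04:00 <= Fri 11:00? ✓; start Thu 16:00 <= Wed 01:00? ✗; start Thu 16:00 < Mon 02:00? ✗ → no.
crimson_phase: end Sat 23:00 <= Fri 11:00? ✗; start Fri 06:00 <= Wed 01:00? ✗; start Fri 06:00 < Mon 02:00? ✗ → no.
gold_phase: end Wed 16:00 <= Fri 11:00? ✓; start Tue 15:00 <= Wed 01:00? ✓; start Tue 15:00 < Mon 02:00? ✗ → no.
green_phase: end Sat 22:00 <= Fri 11:00? ✗; start Sat 00:00 <= Wed 01:00? ✗; start Sat 00:00 < Mon 02:00? ✗ → no.
red_phase: end Thu 15:00 <= Fri 11:00? ✓; start Tue 15:00 <= Wed 01:00? ✓; start Tue 15:00 < Mon 02:00? ✗ → no.
silver_phase: end Thu 12:00 <= Fri 11:00? ✓; start Wed 14:00 <= Wed 01:00? ✗; start Wed 14:00 < Mon 02:00? ✗ → no.
violet_phase: end Thu 12:00 <= Fri 11:00? ✓; start Mon 17:00 <= Wed 01:00? ✓; start Mon 17:00 < Mon 02:00? ✗ → no.
Result: none.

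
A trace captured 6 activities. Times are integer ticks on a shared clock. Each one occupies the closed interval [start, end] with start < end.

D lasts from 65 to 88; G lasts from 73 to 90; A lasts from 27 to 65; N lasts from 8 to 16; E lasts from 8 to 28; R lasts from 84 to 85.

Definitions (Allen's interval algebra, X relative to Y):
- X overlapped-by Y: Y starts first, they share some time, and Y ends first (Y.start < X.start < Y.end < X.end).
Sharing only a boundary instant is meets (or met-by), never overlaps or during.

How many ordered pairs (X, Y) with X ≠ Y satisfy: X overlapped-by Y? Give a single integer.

2

Checking all 30 ordered pairs for relation 'overlapped-by'; matching pairs in alphabetical order:
(A, E): A overlapped-by E ✓
(G, D): G overlapped-by D ✓
Count: 2.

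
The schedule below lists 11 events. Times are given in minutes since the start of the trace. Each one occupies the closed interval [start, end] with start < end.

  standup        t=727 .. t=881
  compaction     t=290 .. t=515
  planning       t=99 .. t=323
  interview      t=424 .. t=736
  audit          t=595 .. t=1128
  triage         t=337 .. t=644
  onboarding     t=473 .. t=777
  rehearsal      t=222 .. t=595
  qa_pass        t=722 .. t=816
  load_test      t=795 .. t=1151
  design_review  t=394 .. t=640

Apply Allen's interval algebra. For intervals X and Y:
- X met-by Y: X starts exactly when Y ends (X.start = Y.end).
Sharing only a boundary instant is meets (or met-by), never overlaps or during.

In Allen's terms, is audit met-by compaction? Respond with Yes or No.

No

audit = [t=595, t=1128], compaction = [t=290, t=515].
Actual relation of audit to compaction: after.
Asked whether 'met-by' holds → No.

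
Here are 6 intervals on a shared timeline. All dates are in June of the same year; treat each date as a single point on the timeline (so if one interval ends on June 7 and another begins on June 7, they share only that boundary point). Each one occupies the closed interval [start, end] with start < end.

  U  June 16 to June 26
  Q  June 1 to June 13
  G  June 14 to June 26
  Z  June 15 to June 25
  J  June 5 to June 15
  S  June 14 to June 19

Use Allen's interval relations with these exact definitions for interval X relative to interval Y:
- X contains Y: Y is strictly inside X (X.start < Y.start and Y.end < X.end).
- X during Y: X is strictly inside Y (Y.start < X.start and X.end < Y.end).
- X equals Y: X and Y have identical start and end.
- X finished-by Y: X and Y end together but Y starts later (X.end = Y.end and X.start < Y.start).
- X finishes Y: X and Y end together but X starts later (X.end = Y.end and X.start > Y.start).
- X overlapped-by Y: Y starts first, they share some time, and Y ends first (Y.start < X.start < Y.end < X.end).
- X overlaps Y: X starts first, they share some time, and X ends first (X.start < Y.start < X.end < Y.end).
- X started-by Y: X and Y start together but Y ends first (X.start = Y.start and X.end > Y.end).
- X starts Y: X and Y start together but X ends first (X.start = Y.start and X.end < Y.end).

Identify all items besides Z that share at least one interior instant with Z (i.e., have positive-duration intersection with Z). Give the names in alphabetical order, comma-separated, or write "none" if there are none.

G, S, U

Target Z = [June 15, June 25].
G [June 14, June 26] → contains → yes.
J [June 5, June 15] → meets → no.
Q [June 1, June 13] → before → no.
S [June 14, June 19] → overlaps → yes.
U [June 16, June 26] → overlapped-by → yes.
Result: G, S, U.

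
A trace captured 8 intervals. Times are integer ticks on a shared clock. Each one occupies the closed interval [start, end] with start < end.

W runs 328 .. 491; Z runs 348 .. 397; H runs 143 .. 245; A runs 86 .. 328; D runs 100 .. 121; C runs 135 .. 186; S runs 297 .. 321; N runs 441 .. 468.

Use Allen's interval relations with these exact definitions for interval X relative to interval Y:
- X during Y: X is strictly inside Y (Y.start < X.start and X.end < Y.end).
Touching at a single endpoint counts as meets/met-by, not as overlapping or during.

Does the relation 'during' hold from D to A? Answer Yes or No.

D = [100, 121], A = [86, 328].
Actual relation of D to A: during.
Asked whether 'during' holds → Yes.

Yes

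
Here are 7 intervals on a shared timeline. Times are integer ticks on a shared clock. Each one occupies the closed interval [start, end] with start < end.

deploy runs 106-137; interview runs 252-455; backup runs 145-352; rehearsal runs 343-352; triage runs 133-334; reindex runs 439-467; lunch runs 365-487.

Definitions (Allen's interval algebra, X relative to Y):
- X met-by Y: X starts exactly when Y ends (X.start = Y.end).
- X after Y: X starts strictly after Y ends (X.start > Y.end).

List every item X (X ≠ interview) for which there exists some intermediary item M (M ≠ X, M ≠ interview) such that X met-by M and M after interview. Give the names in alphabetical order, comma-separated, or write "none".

none

Target interview = [252, 455].
Intermediaries M with M after interview: none.
Union: none.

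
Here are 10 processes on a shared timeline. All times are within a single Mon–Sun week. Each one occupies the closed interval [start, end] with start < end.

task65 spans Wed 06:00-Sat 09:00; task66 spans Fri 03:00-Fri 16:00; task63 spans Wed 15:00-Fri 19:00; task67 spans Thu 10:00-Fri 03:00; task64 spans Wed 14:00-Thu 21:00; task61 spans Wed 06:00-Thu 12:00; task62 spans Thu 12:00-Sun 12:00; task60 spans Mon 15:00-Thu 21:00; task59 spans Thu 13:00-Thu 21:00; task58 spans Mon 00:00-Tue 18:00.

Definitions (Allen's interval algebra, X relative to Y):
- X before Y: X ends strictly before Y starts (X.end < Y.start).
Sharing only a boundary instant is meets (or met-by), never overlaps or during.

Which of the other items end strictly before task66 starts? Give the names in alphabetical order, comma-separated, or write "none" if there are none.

task58, task59, task60, task61, task64

Target task66 = [Fri 03:00, Fri 16:00].
task58 [Mon 00:00, Tue 18:00] → before → yes.
task59 [Thu 13:00, Thu 21:00] → before → yes.
task60 [Mon 15:00, Thu 21:00] → before → yes.
task61 [Wed 06:00, Thu 12:00] → before → yes.
task62 [Thu 12:00, Sun 12:00] → contains → no.
task63 [Wed 15:00, Fri 19:00] → contains → no.
task64 [Wed 14:00, Thu 21:00] → before → yes.
task65 [Wed 06:00, Sat 09:00] → contains → no.
task67 [Thu 10:00, Fri 03:00] → meets → no.
Result: task58, task59, task60, task61, task64.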